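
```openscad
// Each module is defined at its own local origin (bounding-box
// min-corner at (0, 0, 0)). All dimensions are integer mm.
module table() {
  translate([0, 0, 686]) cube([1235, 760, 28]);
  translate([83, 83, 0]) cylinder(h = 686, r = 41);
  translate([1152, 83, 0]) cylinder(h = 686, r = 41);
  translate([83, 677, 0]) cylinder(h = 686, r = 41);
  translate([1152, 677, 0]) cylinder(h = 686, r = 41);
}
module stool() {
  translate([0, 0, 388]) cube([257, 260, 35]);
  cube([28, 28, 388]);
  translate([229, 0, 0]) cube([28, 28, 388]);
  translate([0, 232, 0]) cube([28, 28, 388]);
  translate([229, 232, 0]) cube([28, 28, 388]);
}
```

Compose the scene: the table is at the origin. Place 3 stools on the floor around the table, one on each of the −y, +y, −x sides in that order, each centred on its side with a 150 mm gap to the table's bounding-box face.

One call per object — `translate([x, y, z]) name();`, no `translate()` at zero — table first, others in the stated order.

table();
translate([489, -410, 0]) stool();
translate([489, 910, 0]) stool();
translate([-407, 250, 0]) stool();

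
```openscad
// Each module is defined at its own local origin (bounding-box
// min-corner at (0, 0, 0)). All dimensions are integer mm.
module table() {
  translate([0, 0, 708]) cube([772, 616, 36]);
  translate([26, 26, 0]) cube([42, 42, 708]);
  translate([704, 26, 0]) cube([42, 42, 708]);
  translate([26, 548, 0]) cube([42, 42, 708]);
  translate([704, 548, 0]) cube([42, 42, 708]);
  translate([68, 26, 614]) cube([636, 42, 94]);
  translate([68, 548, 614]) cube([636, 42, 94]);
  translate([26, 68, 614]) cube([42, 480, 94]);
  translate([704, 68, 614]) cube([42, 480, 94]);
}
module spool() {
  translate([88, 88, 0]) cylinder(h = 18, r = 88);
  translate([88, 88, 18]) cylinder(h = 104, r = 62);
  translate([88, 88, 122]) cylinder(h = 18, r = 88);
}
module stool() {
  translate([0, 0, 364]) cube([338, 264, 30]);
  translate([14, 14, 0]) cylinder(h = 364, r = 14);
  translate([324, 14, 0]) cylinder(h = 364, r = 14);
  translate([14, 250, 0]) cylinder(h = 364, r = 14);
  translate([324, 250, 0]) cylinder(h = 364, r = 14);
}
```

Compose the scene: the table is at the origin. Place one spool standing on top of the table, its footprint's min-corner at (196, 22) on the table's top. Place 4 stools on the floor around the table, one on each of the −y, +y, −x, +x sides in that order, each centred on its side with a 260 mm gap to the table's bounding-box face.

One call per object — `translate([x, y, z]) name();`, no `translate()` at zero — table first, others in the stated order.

table();
translate([196, 22, 744]) spool();
translate([217, -524, 0]) stool();
translate([217, 876, 0]) stool();
translate([-598, 176, 0]) stool();
translate([1032, 176, 0]) stool();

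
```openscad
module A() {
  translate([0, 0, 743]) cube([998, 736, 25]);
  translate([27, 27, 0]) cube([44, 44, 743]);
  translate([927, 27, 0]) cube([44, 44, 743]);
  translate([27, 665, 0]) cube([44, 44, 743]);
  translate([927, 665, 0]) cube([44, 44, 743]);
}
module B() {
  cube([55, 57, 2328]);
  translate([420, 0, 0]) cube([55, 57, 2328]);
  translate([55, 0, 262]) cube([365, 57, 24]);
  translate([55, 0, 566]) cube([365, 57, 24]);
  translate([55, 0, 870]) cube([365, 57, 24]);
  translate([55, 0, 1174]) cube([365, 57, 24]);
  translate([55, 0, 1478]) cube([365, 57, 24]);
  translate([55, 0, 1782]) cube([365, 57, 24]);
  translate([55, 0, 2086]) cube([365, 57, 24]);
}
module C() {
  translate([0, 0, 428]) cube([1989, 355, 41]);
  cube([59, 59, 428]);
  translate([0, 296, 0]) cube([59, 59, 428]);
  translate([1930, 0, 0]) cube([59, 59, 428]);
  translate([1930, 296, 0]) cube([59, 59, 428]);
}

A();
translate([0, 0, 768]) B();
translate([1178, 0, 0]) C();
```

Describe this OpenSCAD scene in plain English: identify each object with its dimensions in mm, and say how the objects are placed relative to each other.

A is a rectangular dining table. The top is 998×736×25 mm with its upper surface at z = 768 mm. It stands on four 44×44 mm square legs, each inset 27 mm from the nearest pair of top edges, running from the floor to the underside of the top.

B is a wooden ladder with two side rails of 55×57 mm section and 2328 mm height, set 475 mm apart overall. Between them run 7 rectangular rungs (57 mm deep, 24 mm thick), front faces flush with the rails' −y face. The bottom of the first rung is 262 mm above the floor and each subsequent rung is 304 mm higher than the one below.

C is a bench: a 1989×355 mm seat slab, 41 mm thick, top at z = 469 mm, on four 59×59 mm square legs flush with the seat corners and standing on z = 0.

The ladder is on top of the table. The bench is on the floor beside the table on its +x side.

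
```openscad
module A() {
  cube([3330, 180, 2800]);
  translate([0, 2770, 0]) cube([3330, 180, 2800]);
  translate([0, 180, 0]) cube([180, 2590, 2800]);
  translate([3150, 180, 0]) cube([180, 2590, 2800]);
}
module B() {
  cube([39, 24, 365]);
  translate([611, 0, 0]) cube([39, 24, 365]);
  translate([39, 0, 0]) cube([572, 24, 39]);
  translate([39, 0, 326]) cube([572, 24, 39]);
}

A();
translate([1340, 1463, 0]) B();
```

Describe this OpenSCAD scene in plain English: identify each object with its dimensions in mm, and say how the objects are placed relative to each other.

A is a box-shaped house frame (walls only): outside footprint 3330×2950 mm, wall height 2800 mm, wall thickness 180 mm. The two y-facing walls run the full x-width; the two x-facing walls fit between the inner faces of the y-facing walls.

B is a picture frame with a 572×287 mm rectangular opening (x by z) and a uniform 39 mm border on every side. Frame depth is 24 mm along y. It is built from two vertical stiles running the full outside height and two horizontal rails spanning the gap between the stiles.

The picture frame sits inside the house frame, centred.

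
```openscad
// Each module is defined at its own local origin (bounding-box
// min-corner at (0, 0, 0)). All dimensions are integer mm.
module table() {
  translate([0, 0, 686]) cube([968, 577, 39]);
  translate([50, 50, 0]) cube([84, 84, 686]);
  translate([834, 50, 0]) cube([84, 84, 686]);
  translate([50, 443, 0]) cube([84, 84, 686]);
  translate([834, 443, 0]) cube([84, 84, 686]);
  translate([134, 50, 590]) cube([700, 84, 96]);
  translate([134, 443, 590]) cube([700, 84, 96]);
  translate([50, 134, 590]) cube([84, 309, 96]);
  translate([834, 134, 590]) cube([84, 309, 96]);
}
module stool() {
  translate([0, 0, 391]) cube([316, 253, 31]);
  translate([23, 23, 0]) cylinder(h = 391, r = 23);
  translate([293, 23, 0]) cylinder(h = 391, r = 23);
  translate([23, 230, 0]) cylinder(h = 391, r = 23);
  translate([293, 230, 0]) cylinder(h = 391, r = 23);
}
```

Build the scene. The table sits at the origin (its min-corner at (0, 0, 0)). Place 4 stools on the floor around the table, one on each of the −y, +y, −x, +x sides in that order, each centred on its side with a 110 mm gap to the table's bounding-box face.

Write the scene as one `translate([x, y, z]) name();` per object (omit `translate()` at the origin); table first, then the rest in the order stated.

table();
translate([326, -363, 0]) stool();
translate([326, 687, 0]) stool();
translate([-426, 162, 0]) stool();
translate([1078, 162, 0]) stool();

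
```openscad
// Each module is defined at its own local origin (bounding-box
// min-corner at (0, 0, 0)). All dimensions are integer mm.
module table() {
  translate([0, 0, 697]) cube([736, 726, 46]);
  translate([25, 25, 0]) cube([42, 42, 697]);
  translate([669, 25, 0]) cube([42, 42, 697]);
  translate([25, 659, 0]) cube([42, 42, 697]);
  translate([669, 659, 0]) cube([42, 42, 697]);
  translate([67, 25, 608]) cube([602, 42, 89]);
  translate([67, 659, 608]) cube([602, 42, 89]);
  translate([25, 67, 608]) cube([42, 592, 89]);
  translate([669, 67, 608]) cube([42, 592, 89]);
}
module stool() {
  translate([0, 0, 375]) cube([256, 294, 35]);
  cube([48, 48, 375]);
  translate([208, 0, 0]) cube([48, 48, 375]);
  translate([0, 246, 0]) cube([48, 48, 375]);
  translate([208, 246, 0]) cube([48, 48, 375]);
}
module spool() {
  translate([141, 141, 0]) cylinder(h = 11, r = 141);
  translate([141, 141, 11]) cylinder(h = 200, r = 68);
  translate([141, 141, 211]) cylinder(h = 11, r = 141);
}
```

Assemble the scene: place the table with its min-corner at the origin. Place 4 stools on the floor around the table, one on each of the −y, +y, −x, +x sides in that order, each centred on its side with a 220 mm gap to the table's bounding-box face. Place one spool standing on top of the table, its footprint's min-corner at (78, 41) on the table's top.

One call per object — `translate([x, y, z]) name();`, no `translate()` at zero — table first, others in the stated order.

table();
translate([240, -514, 0]) stool();
translate([240, 946, 0]) stool();
translate([-476, 216, 0]) stool();
translate([956, 216, 0]) stool();
translate([78, 41, 743]) spool();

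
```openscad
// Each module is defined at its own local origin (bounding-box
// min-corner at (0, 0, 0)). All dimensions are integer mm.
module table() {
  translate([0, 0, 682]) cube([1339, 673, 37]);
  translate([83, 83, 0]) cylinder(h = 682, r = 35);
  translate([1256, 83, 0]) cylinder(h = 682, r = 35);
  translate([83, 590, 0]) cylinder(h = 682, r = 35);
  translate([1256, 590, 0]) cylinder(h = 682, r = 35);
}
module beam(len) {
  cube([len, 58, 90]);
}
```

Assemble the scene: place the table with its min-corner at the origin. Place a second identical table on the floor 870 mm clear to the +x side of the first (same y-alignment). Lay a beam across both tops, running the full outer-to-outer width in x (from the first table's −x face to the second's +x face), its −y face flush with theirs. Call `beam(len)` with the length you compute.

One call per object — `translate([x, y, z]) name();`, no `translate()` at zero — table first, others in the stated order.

table();
translate([2209, 0, 0]) table();
translate([0, 0, 719]) beam(3548);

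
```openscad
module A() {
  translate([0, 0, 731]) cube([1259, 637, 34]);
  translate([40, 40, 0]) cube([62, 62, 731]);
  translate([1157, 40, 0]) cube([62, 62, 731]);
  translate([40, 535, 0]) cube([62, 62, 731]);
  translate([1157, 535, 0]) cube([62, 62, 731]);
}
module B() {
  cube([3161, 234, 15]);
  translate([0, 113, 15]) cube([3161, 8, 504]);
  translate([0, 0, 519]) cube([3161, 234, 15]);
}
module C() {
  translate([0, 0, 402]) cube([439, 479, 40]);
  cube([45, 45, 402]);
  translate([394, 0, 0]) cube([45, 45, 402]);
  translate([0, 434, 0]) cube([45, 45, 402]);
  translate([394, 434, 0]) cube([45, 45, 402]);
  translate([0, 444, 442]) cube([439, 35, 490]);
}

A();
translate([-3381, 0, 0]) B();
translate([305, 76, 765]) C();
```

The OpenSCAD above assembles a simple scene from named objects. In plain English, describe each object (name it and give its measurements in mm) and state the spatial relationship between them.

A is a table with a 1259×637 mm rectangular top, 34 mm thick, top surface at z = 765 mm, supported by four 62×62 mm square legs, each inset 40 mm from the nearest pair of top edges, running from the floor.

B is an I-beam lying along x, 3161 mm long. Overall section height 534 mm. Two flanges 234 mm wide (y) and 15 mm thick, one on the floor and one at the top; a web 8 mm thick runs between them, centred on the flange width.

C is a chair: 439×479 mm seat, 40 mm thick, top at z = 442 mm, on four 45 mm square corner legs flush with the seat edges. A 35 mm thick backrest slab spans the full seat width, extending 490 mm above the seat top, its back face flush with the seat's +y edge.

The I-beam is on the floor beside the table on its −x side. The chair is on top of the table.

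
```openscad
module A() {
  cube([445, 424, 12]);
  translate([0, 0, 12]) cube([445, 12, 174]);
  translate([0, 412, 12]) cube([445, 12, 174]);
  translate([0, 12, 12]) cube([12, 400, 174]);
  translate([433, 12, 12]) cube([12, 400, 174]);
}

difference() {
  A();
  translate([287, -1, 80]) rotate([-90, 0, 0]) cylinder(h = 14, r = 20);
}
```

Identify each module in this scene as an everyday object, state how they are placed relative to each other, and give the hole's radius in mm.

The subtracted cylinder has r = 20 mm.

A is an open box. The open box has a circular hole through its front wall. The hole's radius is 20 mm.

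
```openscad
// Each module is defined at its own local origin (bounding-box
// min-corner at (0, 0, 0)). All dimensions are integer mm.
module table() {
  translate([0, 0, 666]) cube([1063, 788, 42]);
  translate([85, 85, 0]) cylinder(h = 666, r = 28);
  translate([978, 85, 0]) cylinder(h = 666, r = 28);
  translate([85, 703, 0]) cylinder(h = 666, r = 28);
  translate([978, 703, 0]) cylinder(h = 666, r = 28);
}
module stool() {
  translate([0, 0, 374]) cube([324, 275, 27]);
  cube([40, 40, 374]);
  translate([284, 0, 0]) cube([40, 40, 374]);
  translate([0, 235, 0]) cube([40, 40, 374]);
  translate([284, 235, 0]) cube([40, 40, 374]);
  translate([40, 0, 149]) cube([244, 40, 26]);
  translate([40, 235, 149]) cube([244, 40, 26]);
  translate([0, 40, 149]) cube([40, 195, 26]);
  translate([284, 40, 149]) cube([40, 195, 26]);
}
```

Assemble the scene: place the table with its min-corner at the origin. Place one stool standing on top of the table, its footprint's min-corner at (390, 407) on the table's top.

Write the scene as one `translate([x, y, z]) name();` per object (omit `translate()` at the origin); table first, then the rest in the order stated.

table();
translate([390, 407, 708]) stool();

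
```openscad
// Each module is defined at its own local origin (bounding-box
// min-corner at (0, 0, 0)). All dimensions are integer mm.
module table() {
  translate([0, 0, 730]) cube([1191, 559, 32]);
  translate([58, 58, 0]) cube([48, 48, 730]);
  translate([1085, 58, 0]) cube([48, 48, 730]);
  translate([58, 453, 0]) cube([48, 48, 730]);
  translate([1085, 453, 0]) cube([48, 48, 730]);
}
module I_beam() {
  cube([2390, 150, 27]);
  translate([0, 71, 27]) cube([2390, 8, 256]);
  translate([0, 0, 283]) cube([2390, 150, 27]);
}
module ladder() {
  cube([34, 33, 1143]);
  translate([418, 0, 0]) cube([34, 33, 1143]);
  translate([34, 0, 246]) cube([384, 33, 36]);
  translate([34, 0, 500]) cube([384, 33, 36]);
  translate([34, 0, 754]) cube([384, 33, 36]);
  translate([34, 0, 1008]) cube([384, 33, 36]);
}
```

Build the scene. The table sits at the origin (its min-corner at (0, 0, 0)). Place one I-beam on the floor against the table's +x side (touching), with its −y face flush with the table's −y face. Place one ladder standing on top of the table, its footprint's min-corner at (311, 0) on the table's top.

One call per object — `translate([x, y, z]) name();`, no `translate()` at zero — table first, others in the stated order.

table();
translate([1191, 0, 0]) I_beam();
translate([311, 0, 762]) ladder();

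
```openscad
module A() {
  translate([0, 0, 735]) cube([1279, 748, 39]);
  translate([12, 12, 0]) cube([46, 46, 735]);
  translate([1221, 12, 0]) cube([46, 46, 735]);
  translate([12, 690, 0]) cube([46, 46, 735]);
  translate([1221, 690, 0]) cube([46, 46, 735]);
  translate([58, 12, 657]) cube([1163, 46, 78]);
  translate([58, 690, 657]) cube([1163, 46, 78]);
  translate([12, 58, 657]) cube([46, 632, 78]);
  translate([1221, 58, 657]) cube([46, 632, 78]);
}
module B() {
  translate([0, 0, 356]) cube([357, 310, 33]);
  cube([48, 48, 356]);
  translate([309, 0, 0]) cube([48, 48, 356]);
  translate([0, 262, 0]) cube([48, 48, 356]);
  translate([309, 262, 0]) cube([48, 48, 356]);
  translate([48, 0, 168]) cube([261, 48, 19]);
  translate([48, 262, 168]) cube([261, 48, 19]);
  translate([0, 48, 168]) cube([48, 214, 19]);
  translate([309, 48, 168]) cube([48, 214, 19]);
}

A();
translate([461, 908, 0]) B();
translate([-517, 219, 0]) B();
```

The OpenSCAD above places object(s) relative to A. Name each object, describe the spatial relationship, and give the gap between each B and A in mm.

Each stool's nearest face is 160 mm from the table's bounding box.

A is a table. B is a stool. Two stools sit around the table at the +y, −x sides. The gap between each stool and the table is 160 mm.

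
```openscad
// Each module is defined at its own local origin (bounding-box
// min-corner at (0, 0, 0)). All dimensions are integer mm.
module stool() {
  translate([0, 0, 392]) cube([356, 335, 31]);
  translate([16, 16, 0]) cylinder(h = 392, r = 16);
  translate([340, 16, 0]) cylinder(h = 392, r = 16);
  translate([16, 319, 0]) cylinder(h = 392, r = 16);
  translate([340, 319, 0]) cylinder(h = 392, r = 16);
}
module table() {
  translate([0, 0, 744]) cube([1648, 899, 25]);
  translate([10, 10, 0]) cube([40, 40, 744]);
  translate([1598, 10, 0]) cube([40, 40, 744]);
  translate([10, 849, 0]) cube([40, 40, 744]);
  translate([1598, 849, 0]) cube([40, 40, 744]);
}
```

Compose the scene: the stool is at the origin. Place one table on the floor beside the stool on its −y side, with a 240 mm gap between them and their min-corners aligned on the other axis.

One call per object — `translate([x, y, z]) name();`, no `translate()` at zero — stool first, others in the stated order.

stool();
translate([0, -1139, 0]) table();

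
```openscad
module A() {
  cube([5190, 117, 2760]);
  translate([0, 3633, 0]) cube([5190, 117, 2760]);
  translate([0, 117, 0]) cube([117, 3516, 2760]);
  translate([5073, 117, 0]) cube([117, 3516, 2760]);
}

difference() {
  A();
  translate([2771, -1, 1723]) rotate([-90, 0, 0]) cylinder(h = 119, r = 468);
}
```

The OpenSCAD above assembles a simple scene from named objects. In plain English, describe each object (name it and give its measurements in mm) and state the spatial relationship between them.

A is the wall frame of a small rectangular building: four walls, each 2760 mm tall and 117 mm thick, enclosing a footprint 5190 mm (x) by 3750 mm (y) outside-to-outside, with no floor or roof. The front and back walls (the −y and +y sides) span the full width; the two side walls fit between them.

The house frame has a circular hole of radius 468 mm through its front wall, centred at (x = 2771, z = 1723).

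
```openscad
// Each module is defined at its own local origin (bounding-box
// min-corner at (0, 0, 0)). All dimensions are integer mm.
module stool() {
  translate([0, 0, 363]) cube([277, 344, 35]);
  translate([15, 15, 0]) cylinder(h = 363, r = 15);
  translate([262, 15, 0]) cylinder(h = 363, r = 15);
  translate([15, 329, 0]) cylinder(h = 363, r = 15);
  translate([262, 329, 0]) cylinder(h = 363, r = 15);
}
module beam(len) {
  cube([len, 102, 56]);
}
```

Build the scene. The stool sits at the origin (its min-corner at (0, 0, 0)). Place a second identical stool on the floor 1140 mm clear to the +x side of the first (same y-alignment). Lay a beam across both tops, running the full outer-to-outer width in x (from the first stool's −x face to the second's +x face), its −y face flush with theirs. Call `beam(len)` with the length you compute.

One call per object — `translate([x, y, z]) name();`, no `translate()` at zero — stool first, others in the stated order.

stool();
translate([1417, 0, 0]) stool();
translate([0, 0, 398]) beam(1694);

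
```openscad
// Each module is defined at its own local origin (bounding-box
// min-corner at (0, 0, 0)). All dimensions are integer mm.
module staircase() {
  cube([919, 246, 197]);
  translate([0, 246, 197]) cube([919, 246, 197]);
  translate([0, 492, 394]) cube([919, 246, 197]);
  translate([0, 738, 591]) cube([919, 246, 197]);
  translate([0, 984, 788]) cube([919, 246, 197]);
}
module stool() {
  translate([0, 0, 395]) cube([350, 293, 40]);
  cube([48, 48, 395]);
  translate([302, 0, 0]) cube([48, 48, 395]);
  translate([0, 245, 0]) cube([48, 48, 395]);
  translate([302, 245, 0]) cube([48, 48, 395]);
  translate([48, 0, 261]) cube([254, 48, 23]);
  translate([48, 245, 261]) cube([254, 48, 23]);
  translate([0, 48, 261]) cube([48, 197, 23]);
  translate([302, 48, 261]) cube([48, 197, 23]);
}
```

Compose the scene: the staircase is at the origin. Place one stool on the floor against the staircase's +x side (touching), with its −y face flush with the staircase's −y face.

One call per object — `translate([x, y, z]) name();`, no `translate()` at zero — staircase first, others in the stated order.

staircase();
translate([919, 0, 0]) stool();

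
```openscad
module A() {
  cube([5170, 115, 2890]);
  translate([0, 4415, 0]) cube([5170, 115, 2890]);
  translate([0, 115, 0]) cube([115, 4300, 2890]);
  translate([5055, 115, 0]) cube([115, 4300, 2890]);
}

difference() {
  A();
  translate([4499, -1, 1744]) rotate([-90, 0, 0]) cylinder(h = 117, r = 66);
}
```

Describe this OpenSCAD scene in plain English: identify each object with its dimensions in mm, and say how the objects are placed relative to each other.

A is the wall frame of a small rectangular building: four walls, each 2890 mm tall and 115 mm thick, enclosing a footprint 5170 mm (x) by 4530 mm (y) outside-to-outside, with no floor or roof. The front and back walls (the −y and +y sides) span the full width; the two side walls fit between them.

The house frame has a circular hole of radius 66 mm through its front wall, centred at (x = 4499, z = 1744).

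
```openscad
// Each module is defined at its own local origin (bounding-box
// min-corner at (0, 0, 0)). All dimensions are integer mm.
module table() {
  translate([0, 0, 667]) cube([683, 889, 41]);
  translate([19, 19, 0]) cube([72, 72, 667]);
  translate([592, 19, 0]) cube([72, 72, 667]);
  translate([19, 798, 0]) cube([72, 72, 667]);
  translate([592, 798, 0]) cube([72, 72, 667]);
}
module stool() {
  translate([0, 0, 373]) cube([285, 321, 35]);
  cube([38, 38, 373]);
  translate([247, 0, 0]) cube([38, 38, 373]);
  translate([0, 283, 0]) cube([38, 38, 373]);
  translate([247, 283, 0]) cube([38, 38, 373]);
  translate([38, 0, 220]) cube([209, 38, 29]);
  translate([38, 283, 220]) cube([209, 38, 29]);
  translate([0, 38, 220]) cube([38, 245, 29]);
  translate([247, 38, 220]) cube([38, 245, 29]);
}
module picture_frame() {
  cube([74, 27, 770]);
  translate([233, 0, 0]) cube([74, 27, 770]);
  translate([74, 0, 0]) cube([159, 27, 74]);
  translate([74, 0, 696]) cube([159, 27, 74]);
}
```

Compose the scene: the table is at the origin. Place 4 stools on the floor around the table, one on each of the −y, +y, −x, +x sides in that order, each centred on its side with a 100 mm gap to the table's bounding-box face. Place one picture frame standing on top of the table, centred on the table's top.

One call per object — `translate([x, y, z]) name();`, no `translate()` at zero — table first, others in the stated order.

table();
translate([199, -421, 0]) stool();
translate([199, 989, 0]) stool();
translate([-385, 284, 0]) stool();
translate([783, 284, 0]) stool();
translate([188, 431, 708]) picture_frame();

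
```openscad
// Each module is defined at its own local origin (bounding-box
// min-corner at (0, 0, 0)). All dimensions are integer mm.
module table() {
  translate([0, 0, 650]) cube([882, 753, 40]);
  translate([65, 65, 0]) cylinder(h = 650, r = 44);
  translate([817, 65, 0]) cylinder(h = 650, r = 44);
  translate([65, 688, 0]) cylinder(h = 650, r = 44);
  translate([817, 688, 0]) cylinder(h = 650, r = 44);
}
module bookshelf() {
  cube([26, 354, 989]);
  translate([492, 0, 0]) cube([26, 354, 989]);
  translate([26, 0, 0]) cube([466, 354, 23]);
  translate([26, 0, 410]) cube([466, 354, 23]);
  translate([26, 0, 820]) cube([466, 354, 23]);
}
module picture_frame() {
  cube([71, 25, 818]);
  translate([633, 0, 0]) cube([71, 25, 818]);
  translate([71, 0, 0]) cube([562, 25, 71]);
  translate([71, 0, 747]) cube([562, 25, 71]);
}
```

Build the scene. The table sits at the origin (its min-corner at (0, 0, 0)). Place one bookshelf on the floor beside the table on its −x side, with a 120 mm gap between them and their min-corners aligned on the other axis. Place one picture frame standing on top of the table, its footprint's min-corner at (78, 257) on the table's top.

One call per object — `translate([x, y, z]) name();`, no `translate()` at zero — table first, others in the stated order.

table();
translate([-638, 0, 0]) bookshelf();
translate([78, 257, 690]) picture_frame();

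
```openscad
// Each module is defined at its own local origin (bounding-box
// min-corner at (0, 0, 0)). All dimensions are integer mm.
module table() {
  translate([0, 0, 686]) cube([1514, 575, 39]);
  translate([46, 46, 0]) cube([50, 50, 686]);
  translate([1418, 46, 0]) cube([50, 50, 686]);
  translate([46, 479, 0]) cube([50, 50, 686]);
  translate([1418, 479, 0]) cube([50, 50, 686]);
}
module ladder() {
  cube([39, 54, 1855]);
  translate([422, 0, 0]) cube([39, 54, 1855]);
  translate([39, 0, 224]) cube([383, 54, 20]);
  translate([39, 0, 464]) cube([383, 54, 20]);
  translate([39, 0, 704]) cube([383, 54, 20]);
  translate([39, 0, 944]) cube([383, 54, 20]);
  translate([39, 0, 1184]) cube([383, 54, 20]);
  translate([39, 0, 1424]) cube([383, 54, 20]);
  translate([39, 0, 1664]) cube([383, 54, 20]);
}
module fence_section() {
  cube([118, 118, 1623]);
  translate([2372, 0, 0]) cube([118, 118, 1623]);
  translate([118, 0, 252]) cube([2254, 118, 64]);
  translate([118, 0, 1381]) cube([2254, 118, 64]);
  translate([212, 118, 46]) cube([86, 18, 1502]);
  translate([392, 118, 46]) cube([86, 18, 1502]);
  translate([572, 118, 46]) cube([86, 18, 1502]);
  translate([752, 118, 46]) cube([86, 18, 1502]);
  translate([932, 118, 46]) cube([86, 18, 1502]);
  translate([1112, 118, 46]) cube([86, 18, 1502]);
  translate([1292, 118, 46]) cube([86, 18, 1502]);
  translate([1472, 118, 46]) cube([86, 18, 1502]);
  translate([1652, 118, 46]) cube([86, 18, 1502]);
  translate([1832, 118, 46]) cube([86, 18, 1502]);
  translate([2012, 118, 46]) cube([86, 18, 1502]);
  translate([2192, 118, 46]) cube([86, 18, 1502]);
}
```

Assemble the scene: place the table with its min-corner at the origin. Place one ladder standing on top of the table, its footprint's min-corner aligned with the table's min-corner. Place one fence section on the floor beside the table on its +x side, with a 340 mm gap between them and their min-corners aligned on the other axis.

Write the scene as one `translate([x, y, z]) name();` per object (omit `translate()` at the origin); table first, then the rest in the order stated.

table();
translate([0, 0, 725]) ladder();
translate([1854, 0, 0]) fence_section();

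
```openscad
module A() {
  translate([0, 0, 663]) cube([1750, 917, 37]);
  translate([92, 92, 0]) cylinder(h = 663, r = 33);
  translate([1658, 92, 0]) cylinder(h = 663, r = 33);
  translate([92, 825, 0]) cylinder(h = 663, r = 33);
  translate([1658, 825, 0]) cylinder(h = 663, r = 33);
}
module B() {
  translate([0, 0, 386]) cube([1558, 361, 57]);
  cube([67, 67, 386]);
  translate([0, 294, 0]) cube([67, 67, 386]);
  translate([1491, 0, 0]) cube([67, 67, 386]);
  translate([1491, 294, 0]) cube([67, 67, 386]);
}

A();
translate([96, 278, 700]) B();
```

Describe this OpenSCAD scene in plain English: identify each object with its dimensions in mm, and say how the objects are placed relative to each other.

A is a rectangular dining table. The top is 1750×917×37 mm with its upper surface at z = 700 mm. It stands on four round legs of 66 mm diameter, each leg's bounding box inset 59 mm from the nearest pair of top edges, running from the floor to the underside of the top.

B is a long wooden bench with a 1558 mm (x) × 361 mm (y) seat, 57 mm thick, its top surface 443 mm above the floor. Four 67 mm square legs at the seat corners, flush with the edges, run from z = 0 to the seat underside.

The bench is on top of the table, centred.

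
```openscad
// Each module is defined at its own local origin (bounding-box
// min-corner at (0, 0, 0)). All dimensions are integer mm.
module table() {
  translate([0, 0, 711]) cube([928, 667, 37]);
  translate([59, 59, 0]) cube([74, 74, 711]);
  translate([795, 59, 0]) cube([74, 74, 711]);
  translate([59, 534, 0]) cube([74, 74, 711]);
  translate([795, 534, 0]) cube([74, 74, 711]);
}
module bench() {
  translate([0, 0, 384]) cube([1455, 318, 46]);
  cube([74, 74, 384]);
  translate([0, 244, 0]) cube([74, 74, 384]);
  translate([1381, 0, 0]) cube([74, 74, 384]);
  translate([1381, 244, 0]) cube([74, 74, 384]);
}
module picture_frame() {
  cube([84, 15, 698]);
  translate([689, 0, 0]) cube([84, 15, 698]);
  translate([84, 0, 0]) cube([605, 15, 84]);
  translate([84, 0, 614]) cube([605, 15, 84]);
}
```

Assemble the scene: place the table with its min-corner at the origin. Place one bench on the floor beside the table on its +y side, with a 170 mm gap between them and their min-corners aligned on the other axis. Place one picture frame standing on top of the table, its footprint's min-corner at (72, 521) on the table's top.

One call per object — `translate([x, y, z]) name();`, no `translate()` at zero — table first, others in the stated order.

table();
translate([0, 837, 0]) bench();
translate([72, 521, 748]) picture_frame();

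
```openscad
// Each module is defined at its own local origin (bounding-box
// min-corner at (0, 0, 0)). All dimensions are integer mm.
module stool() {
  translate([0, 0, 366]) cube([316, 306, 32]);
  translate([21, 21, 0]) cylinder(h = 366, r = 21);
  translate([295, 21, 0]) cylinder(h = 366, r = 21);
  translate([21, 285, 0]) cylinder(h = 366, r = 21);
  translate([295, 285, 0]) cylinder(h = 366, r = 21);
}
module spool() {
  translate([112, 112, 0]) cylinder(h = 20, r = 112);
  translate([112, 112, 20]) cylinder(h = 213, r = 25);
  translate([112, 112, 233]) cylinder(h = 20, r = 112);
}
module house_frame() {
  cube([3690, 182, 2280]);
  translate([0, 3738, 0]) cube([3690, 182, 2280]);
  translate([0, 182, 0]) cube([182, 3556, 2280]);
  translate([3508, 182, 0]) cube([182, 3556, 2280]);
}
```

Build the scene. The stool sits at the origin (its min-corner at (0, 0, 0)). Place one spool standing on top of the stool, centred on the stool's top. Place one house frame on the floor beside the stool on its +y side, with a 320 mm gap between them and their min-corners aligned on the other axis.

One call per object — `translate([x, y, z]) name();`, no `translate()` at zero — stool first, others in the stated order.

stool();
translate([46, 41, 398]) spool();
translate([0, 626, 0]) house_frame();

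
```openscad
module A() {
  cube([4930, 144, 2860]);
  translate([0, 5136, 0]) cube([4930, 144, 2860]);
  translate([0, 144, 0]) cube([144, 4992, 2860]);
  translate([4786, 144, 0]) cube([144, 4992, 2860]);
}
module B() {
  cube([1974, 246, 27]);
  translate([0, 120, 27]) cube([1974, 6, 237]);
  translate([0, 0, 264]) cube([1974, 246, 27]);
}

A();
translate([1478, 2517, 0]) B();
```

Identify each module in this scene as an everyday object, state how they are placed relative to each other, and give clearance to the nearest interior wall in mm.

Clearances: x = 1334, y = 2373; minimum 1334 mm.

A is a house frame. B is an I-beam. The I-beam sits inside the house frame, centred. The clearance to the nearest interior wall is 1334 mm.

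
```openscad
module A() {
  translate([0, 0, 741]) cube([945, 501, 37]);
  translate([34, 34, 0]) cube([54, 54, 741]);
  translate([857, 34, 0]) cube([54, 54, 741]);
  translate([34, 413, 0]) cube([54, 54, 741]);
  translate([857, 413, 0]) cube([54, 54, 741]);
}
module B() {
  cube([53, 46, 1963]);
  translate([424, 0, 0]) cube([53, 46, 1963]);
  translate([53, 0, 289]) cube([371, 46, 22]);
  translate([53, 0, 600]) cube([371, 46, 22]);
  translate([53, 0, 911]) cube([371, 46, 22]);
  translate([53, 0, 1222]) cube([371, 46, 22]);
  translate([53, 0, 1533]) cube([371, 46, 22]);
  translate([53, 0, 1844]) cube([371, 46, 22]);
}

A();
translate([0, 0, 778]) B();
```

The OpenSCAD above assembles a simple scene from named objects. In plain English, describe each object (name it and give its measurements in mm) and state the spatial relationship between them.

A is a rectangular dining table. The top is 945×501×37 mm with its upper surface at z = 778 mm. It stands on four 54×54 mm square legs, each inset 34 mm from the nearest pair of top edges, running from the floor to the underside of the top.

B is a straight ladder. Two 53×46 mm vertical rails, 1963 mm tall, stand 477 mm apart (outside-to-outside) with their front faces coplanar on the −y side. 6 rungs, each 46 mm deep and 22 mm tall, span between the inner faces of the rails, front faces flush with the rails. The lowest rung's underside is at z = 289 mm and rungs are spaced 311 mm apart (underside to underside).

The ladder is on top of the table.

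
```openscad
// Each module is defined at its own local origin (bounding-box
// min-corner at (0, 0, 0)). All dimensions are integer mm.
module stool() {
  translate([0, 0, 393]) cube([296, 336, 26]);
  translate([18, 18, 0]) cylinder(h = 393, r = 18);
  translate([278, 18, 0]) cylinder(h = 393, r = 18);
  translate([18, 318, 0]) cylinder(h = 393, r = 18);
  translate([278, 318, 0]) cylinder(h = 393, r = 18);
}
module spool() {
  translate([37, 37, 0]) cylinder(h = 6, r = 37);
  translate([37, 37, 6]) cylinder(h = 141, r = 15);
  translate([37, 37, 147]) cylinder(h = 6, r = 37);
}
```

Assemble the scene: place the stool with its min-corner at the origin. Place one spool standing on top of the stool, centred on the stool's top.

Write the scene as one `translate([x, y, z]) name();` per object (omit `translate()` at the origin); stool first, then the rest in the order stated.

stool();
translate([111, 131, 419]) spool();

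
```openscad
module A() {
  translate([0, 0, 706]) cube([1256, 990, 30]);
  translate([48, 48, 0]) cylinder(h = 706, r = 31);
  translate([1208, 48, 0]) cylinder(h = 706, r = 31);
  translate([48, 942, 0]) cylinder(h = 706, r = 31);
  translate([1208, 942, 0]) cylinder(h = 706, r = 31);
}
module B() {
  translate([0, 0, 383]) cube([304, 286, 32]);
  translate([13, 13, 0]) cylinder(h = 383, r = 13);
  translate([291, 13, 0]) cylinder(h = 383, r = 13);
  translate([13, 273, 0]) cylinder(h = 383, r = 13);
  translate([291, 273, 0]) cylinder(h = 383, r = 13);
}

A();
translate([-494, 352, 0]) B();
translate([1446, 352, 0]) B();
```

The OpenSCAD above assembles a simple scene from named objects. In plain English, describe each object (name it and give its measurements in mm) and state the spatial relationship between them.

A is a table: top 1256 mm (x) × 990 mm (y), 30 mm thick, upper face at z = 736 mm, on four round legs of 62 mm diameter, each leg's bounding box inset 17 mm from the nearest pair of top edges, running from z = 0 to the bottom of the top.

B is a four-legged stool. The seat is a 304×286×32 mm slab whose top surface is at z = 415 mm; four round legs, each 26 mm in diameter, run from the floor (z = 0) to the underside of the seat, each leg's axis is inset half a diameter from the nearest pair of seat edges (so the leg's bounding box is flush with the corner).

Two stools sit around the table at the −x, +x sides.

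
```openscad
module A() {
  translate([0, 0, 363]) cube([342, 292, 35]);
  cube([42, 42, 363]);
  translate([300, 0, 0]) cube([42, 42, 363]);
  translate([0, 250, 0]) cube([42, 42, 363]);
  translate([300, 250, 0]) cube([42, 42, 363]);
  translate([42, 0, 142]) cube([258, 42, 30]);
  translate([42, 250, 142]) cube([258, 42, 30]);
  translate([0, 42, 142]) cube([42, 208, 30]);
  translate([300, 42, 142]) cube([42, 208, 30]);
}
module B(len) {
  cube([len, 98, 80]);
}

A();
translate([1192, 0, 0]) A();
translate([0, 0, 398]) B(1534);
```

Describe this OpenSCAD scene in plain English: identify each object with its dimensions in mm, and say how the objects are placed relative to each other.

A is a four-legged stool. The seat is a 342×292×35 mm slab whose top surface is at z = 398 mm; four square legs, each 42×42 mm in cross-section, run from the floor (z = 0) to the underside of the seat, each flush with a corner of the seat. Four stretchers, 42 mm wide and 30 mm tall, connect adjacent legs with their undersides at z = 142 mm, each running between the inner faces of the legs it joins and aligned with the legs' outer faces on the other axis.

B is a rectangular beam 1534 mm long (x), 98 mm deep (y), 80 mm thick (z).

The beam spans the tops of two stools placed 850 mm apart, resting at z = 398 mm.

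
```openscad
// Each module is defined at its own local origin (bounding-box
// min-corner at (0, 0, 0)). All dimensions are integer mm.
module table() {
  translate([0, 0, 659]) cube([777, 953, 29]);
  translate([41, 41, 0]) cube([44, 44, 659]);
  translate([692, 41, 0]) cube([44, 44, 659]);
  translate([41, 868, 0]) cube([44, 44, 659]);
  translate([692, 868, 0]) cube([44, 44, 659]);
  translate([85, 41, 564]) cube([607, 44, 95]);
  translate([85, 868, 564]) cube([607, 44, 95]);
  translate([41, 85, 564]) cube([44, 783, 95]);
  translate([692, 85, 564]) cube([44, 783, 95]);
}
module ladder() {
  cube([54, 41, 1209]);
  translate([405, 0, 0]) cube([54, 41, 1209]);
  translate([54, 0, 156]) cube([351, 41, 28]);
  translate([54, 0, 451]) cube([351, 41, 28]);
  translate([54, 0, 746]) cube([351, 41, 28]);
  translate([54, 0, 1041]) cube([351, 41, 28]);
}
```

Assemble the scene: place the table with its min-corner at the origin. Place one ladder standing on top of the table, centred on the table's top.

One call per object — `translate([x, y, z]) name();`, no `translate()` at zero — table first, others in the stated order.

table();
translate([159, 456, 688]) ladder();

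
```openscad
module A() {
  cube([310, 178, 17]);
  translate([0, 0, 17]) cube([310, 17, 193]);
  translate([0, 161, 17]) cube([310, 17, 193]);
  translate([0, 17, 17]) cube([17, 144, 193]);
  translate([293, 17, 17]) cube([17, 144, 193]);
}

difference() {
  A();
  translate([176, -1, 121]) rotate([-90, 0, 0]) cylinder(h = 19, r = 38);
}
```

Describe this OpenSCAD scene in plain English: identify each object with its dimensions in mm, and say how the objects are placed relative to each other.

A is an open-topped rectangular box: outside dimensions 310×178×210 mm, with a uniform wall and base thickness of 17 mm. The base is a full 310×178 slab on the floor; four walls sit on top of the base. The front and back walls (the −y and +y sides) span the full width; the two side walls fit between them.

The open box has a circular hole of radius 38 mm through its front wall, centred at (x = 176, z = 121).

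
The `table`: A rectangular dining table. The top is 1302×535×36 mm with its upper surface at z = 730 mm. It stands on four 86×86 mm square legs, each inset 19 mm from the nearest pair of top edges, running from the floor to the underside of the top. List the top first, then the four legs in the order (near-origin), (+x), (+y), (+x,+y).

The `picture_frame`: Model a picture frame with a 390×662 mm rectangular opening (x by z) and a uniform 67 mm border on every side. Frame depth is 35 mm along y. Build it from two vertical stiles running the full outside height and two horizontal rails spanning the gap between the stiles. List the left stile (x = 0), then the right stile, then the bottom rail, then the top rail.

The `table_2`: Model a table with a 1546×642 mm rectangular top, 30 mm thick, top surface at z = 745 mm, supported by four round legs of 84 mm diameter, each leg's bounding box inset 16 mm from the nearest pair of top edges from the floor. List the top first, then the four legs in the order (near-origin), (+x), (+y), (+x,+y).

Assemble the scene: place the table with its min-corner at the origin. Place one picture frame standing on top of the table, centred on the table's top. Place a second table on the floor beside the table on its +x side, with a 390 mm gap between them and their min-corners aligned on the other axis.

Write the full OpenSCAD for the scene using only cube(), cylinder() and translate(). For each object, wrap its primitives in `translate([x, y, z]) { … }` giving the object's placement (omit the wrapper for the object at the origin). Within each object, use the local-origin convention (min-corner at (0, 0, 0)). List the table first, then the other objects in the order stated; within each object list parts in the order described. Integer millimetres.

translate([0, 0, 694]) cube([1302, 535, 36]);
translate([19, 19, 0]) cube([86, 86, 694]);
translate([1197, 19, 0]) cube([86, 86, 694]);
translate([19, 430, 0]) cube([86, 86, 694]);
translate([1197, 430, 0]) cube([86, 86, 694]);
translate([389, 250, 730]) {
  cube([67, 35, 796]);
  translate([457, 0, 0]) cube([67, 35, 796]);
  translate([67, 0, 0]) cube([390, 35, 67]);
  translate([67, 0, 729]) cube([390, 35, 67]);
}
translate([1692, 0, 0]) {
  translate([0, 0, 715]) cube([1546, 642, 30]);
  translate([58, 58, 0]) cylinder(h = 715, r = 42);
  translate([1488, 58, 0]) cylinder(h = 715, r = 42);
  translate([58, 584, 0]) cylinder(h = 715, r = 42);
  translate([1488, 584, 0]) cylinder(h = 715, r = 42);
}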